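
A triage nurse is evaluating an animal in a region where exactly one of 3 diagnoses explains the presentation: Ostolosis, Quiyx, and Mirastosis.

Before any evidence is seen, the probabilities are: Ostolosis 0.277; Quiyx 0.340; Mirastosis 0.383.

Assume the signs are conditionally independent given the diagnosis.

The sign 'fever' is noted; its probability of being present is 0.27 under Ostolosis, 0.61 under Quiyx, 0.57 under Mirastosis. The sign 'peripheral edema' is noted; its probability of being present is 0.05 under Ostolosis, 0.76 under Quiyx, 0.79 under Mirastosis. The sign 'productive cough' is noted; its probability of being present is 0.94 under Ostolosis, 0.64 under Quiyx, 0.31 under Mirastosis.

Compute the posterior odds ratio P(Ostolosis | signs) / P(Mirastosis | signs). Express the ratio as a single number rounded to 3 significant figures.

0.0657

Posterior odds equal prior odds times the likelihood ratio; only the two competing hypotheses matter.
  Ostolosis: 0.277 × 0.27 × 0.05 × 0.94 = 0.0035151
  Mirastosis: 0.383 × 0.57 × 0.79 × 0.31 = 0.053464
Posterior odds = 0.0035151 / 0.053464 ≈ 0.0657.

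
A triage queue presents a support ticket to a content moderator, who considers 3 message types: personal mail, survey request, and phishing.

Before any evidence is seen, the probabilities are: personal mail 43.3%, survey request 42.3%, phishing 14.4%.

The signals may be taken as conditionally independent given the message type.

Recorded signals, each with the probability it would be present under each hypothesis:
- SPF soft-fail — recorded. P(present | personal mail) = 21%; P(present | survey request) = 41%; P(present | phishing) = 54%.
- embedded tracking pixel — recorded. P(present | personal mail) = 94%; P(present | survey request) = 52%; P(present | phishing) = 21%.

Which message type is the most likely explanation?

survey request

For each hypothesis, the unnormalized posterior weight is prior × product of the signal likelihoods:
  personal mail: 0.433 × 0.21 × 0.94 = 0.085474
  survey request: 0.423 × 0.41 × 0.52 = 0.090184
  phishing: 0.144 × 0.54 × 0.21 = 0.01633
Normalizing constant Z = 0.085474 + 0.090184 + 0.01633 = 0.19199.
P(personal mail | evidence) ≈ 0.085474 / 0.19199 ≈ 0.445
P(survey request | evidence) ≈ 0.090184 / 0.19199 ≈ 0.470
P(phishing | evidence) ≈ 0.01633 / 0.19199 ≈ 0.085
The largest is 0.470, so survey request is most probable.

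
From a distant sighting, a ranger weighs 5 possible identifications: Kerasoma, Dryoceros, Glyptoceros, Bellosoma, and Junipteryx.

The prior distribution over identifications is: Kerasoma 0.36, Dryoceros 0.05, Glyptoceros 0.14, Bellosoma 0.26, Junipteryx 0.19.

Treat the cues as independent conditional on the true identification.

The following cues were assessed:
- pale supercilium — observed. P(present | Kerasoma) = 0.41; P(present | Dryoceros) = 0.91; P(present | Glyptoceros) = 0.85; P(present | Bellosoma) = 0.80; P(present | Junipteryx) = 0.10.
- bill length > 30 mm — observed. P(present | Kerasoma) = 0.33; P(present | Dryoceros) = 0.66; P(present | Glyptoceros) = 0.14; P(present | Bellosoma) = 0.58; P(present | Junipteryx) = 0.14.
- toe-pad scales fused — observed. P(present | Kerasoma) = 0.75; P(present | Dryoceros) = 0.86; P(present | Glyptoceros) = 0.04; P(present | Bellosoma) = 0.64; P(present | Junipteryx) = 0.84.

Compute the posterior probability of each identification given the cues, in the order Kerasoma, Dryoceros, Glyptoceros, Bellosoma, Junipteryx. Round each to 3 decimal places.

0.256, 0.181, 0.005, 0.542, 0.016

For each hypothesis, the unnormalized posterior weight is prior × product of the cue likelihoods:
  Kerasoma: 0.36 × 0.41 × 0.33 × 0.75 = 0.036531
  Dryoceros: 0.05 × 0.91 × 0.66 × 0.86 = 0.025826
  Glyptoceros: 0.14 × 0.85 × 0.14 × 0.04 = 0.0006664
  Bellosoma: 0.26 × 0.80 × 0.58 × 0.64 = 0.07721
  Junipteryx: 0.19 × 0.10 × 0.14 × 0.84 = 0.0022344
Normalizing constant Z = 0.036531 + 0.025826 + 0.0006664 + 0.07721 + 0.0022344 = 0.14247.
P(Kerasoma | evidence) = 0.036531 / 0.14247 ≈ 0.256
P(Dryoceros | evidence) = 0.025826 / 0.14247 ≈ 0.181
P(Glyptoceros | evidence) = 0.0006664 / 0.14247 ≈ 0.005
P(Bellosoma | evidence) = 0.07721 / 0.14247 ≈ 0.542
P(Junipteryx | evidence) = 0.0022344 / 0.14247 ≈ 0.016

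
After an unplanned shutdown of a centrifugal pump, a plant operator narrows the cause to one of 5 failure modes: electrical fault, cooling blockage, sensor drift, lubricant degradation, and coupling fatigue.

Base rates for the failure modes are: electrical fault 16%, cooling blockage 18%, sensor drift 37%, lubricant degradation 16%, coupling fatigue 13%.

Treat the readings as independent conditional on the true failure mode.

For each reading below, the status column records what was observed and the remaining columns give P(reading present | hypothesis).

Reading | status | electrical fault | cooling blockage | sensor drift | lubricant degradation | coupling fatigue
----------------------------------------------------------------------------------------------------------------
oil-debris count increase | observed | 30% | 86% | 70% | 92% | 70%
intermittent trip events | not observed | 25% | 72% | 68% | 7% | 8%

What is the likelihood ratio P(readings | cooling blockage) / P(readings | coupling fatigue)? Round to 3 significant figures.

The Bayes factor is the ratio of the joint likelihoods of the reading pattern under the two hypotheses (using 1 − P(present | H) for each absent reading).
  cooling blockage: 0.86 × (1 − 0.72) = 0.2408
  coupling fatigue: 0.70 × (1 − 0.08) = 0.644
Bayes factor = 0.2408 / 0.644 ≈ 0.374

0.374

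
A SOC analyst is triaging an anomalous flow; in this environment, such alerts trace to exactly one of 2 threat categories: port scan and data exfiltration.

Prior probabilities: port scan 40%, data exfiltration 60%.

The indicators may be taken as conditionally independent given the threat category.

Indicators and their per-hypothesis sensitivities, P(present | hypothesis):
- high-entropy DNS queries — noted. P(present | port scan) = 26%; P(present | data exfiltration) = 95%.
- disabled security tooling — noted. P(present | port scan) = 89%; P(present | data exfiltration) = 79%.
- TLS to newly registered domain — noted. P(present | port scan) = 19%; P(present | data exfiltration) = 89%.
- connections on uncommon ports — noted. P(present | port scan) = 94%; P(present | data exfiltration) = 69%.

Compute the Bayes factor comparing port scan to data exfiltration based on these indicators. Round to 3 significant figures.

The Bayes factor is the ratio of the joint likelihoods of the indicator pattern under the two hypotheses.
  port scan: 0.26 × 0.89 × 0.19 × 0.94 = 0.041328
  data exfiltration: 0.95 × 0.79 × 0.89 × 0.69 = 0.46088
Bayes factor = 0.041328 / 0.46088 ≈ 0.0897

0.0897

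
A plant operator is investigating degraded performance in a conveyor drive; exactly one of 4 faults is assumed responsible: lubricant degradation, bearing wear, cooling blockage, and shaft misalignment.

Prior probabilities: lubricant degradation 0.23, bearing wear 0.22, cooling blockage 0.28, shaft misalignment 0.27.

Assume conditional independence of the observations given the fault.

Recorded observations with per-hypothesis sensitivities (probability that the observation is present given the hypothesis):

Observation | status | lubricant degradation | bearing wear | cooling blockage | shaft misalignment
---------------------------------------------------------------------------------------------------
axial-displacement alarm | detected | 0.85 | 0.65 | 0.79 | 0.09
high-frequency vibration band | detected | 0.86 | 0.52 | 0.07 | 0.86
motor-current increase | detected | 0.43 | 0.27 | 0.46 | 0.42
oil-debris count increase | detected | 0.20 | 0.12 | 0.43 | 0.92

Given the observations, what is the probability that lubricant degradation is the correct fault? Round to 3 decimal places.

Multiply each prior by the joint likelihood of the evidence pattern:
  lubricant degradation: 0.23 × 0.85 × 0.86 × 0.43 × 0.20 = 0.014459
  bearing wear: 0.22 × 0.65 × 0.52 × 0.27 × 0.12 = 0.0024093
  cooling blockage: 0.28 × 0.79 × 0.07 × 0.46 × 0.43 = 0.0030627
  shaft misalignment: 0.27 × 0.09 × 0.86 × 0.42 × 0.92 = 0.008075
Normalizing constant Z = 0.014459 + 0.0024093 + 0.0030627 + 0.008075 = 0.028006.
P(lubricant degradation | evidence) = 0.014459 / 0.028006 ≈ 0.516.

0.516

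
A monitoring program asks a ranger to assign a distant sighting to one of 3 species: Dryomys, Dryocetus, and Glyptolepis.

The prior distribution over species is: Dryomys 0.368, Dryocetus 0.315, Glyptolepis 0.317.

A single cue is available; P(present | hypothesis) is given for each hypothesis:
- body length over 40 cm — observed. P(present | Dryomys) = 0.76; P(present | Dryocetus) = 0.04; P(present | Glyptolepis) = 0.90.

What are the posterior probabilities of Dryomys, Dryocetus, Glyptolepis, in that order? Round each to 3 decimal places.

0.484, 0.022, 0.494

By Bayes' rule, the unnormalized weight for each hypothesis is prior × likelihood:
  Dryomys: 0.368 × 0.76 = 0.27968
  Dryocetus: 0.315 × 0.04 = 0.0126
  Glyptolepis: 0.317 × 0.90 = 0.2853
Normalizing constant Z = 0.27968 + 0.0126 + 0.2853 = 0.57758.
P(Dryomys | evidence) = 0.27968 / 0.57758 ≈ 0.484
P(Dryocetus | evidence) = 0.0126 / 0.57758 ≈ 0.022
P(Glyptolepis | evidence) = 0.2853 / 0.57758 ≈ 0.494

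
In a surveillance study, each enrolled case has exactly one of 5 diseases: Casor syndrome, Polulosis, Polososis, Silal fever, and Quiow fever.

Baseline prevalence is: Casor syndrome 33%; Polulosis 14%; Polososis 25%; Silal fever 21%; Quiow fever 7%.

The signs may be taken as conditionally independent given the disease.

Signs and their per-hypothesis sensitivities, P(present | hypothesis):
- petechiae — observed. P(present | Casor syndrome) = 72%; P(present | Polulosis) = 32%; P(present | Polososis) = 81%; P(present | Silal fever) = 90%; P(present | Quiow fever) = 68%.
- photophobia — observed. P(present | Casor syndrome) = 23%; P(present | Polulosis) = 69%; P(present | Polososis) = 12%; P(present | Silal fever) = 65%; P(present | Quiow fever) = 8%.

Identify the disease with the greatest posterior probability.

Silal fever

By Bayes' rule with conditional independence, the unnormalized weight for each hypothesis is prior × ∏ likelihoods:
  Casor syndrome: 0.33 × 0.72 × 0.23 = 0.054648
  Polulosis: 0.14 × 0.32 × 0.69 = 0.030912
  Polososis: 0.25 × 0.81 × 0.12 = 0.0243
  Silal fever: 0.21 × 0.90 × 0.65 = 0.12285
  Quiow fever: 0.07 × 0.68 × 0.08 = 0.003808
Normalizing constant Z = 0.054648 + 0.030912 + 0.0243 + 0.12285 + 0.003808 = 0.23652.
P(Casor syndrome | evidence) ≈ 0.054648 / 0.23652 ≈ 0.231
P(Polulosis | evidence) ≈ 0.030912 / 0.23652 ≈ 0.131
P(Polososis | evidence) ≈ 0.0243 / 0.23652 ≈ 0.103
P(Silal fever | evidence) ≈ 0.12285 / 0.23652 ≈ 0.519
P(Quiow fever | evidence) ≈ 0.003808 / 0.23652 ≈ 0.016
The largest is 0.519, so Silal fever is most probable.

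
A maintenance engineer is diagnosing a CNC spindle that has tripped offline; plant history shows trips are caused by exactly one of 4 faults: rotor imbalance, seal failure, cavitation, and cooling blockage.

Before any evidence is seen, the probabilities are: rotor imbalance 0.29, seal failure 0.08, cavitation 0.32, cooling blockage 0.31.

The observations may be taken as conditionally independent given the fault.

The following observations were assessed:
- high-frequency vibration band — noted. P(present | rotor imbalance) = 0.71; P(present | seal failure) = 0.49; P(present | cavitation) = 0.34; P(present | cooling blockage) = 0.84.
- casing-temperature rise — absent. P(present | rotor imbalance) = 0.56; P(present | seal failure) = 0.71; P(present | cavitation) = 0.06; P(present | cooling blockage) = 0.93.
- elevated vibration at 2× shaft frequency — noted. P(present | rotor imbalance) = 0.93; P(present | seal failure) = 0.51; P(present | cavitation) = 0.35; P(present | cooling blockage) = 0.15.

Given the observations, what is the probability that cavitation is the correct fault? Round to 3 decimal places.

0.278

Multiply each prior by the joint likelihood of the evidence pattern (using 1 − P(present | H) for each absent observation):
  rotor imbalance: 0.29 × 0.71 × (1 − 0.56) × 0.93 = 0.084254
  seal failure: 0.08 × 0.49 × (1 − 0.71) × 0.51 = 0.0057977
  cavitation: 0.32 × 0.34 × (1 − 0.06) × 0.35 = 0.035795
  cooling blockage: 0.31 × 0.84 × (1 − 0.93) × 0.15 = 0.0027342
Marginal likelihood of the evidence = 0.12858.
P(cavitation | evidence) = 0.035795 / 0.12858 ≈ 0.278.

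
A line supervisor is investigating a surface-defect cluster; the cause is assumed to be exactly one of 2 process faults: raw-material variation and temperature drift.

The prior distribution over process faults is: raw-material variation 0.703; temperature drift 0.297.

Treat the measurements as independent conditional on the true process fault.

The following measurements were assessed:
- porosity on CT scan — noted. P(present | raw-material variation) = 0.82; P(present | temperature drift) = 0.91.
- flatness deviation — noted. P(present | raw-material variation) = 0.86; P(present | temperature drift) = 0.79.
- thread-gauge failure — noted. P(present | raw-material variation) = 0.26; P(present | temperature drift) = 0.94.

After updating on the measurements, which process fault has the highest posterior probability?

For each hypothesis, the unnormalized posterior weight is prior × product of the measurement likelihoods:
  raw-material variation: 0.703 × 0.82 × 0.86 × 0.26 = 0.1289
  temperature drift: 0.297 × 0.91 × 0.79 × 0.94 = 0.2007
Normalizing constant Z = 0.1289 + 0.2007 = 0.3296.
P(raw-material variation | evidence) ≈ 0.1289 / 0.3296 ≈ 0.391
P(temperature drift | evidence) ≈ 0.2007 / 0.3296 ≈ 0.609
The largest is 0.609, so temperature drift is most probable.

temperature drift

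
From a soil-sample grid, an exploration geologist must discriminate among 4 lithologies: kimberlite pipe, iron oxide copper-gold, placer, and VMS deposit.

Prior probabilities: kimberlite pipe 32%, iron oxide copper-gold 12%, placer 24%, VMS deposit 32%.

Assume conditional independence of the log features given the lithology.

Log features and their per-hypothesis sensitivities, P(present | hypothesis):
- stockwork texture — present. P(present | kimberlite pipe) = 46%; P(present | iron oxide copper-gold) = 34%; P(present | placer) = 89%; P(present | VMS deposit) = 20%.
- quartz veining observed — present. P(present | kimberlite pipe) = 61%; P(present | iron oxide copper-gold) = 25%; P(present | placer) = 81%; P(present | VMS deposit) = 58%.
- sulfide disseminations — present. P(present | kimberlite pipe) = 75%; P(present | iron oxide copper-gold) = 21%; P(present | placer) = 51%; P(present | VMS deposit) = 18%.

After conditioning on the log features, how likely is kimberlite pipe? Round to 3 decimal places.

For each hypothesis, the unnormalized posterior weight is prior × product of the log feature likelihoods:
  kimberlite pipe: 0.32 × 0.46 × 0.61 × 0.75 = 0.067344
  iron oxide copper-gold: 0.12 × 0.34 × 0.25 × 0.21 = 0.002142
  placer: 0.24 × 0.89 × 0.81 × 0.51 = 0.088238
  VMS deposit: 0.32 × 0.20 × 0.58 × 0.18 = 0.0066816
Normalizing constant Z = 0.067344 + 0.002142 + 0.088238 + 0.0066816 = 0.16441.
P(kimberlite pipe | evidence) = 0.067344 / 0.16441 ≈ 0.410.

0.410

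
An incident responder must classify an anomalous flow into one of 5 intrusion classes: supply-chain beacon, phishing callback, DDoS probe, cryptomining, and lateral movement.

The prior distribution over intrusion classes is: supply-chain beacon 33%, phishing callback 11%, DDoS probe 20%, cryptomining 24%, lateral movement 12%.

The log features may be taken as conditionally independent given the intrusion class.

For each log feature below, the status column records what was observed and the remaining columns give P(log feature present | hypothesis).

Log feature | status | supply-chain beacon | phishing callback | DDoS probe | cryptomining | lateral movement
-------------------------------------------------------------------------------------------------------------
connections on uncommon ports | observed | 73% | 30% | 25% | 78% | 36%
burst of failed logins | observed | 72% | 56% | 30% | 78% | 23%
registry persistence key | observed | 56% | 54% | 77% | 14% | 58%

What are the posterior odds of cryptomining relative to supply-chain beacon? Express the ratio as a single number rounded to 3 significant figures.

0.210

Posterior odds equal prior odds times the likelihood ratio; only the two competing hypotheses matter.
  cryptomining: 0.24 × 0.78 × 0.78 × 0.14 = 0.020442
  supply-chain beacon: 0.33 × 0.73 × 0.72 × 0.56 = 0.097131
Posterior odds = 0.020442 / 0.097131 ≈ 0.210.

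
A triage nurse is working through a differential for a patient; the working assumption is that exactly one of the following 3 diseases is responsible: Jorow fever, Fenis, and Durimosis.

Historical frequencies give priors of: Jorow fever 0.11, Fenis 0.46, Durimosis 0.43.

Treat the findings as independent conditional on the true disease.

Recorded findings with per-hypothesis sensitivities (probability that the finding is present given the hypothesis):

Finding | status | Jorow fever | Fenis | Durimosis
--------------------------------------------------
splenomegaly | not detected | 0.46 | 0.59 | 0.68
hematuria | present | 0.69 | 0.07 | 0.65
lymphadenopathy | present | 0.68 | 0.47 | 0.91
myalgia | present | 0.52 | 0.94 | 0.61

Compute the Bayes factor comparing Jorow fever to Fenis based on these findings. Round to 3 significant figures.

The Bayes factor is the ratio of the joint likelihoods of the evidence pattern under the two hypotheses (using 1 − P(present | H) for each absent finding).
  Jorow fever: (1 − 0.46) × 0.69 × 0.68 × 0.52 = 0.13175
  Fenis: (1 − 0.59) × 0.07 × 0.47 × 0.94 = 0.01268
Bayes factor = 0.13175 / 0.01268 ≈ 10.4

10.4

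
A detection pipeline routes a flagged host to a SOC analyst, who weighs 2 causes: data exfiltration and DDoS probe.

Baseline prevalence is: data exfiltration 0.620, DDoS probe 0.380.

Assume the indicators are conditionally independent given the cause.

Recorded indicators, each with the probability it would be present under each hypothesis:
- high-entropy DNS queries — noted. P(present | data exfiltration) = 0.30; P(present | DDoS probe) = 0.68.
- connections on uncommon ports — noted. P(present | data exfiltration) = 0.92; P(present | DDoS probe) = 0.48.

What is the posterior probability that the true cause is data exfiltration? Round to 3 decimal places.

Multiply each prior by the joint likelihood of the indicator pattern:
  data exfiltration: 0.620 × 0.30 × 0.92 = 0.17112
  DDoS probe: 0.380 × 0.68 × 0.48 = 0.12403
The unnormalized weights sum to 0.29515.
P(data exfiltration | evidence) = 0.17112 / 0.29515 ≈ 0.580.

0.580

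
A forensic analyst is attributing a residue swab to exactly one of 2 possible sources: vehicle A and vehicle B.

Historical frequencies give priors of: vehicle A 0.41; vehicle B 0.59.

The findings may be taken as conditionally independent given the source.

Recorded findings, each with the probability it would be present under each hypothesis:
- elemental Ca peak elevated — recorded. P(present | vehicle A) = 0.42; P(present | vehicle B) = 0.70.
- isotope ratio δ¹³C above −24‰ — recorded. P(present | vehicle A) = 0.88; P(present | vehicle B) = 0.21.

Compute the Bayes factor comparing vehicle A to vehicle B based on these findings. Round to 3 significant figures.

2.51

Joint likelihood of the evidence pattern under each hypothesis:
  vehicle A: 0.42 × 0.88 = 0.3696
  vehicle B: 0.70 × 0.21 = 0.147
Bayes factor = 0.3696 / 0.147 ≈ 2.51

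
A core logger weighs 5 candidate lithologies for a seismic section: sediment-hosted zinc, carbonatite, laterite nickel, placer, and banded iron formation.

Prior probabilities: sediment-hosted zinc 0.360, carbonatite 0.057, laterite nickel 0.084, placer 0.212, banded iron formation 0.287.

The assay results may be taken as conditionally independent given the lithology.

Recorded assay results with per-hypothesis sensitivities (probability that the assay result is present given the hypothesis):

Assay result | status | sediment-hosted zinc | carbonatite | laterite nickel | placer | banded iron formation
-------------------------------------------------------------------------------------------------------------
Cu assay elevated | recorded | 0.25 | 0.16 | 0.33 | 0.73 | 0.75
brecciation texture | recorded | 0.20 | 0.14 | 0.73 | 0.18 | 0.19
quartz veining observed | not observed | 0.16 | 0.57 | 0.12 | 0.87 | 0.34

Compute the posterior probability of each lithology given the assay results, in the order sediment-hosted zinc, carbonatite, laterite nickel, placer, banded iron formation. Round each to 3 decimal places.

0.236, 0.009, 0.278, 0.057, 0.421

By Bayes' rule with conditional independence, the unnormalized weight for each hypothesis is prior × ∏ likelihoods (using 1 − P(present | H) for each absent assay result):
  sediment-hosted zinc: 0.360 × 0.25 × 0.20 × (1 − 0.16) = 0.01512
  carbonatite: 0.057 × 0.16 × 0.14 × (1 − 0.57) = 0.00054902
  laterite nickel: 0.084 × 0.33 × 0.73 × (1 − 0.12) = 0.017807
  placer: 0.212 × 0.73 × 0.18 × (1 − 0.87) = 0.0036214
  banded iron formation: 0.287 × 0.75 × 0.19 × (1 − 0.34) = 0.026992
The unnormalized weights sum to 0.06409.
P(sediment-hosted zinc | evidence) = 0.01512 / 0.06409 ≈ 0.236
P(carbonatite | evidence) = 0.00054902 / 0.06409 ≈ 0.009
P(laterite nickel | evidence) = 0.017807 / 0.06409 ≈ 0.278
P(placer | evidence) = 0.0036214 / 0.06409 ≈ 0.057
P(banded iron formation | evidence) = 0.026992 / 0.06409 ≈ 0.421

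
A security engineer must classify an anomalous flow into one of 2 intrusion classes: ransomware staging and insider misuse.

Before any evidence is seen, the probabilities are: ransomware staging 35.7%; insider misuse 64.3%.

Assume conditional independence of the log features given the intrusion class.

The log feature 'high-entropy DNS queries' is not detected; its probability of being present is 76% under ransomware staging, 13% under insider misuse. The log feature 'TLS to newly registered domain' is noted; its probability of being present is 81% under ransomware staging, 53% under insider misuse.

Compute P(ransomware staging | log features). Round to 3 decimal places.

By Bayes' rule with conditional independence, the unnormalized weight for each hypothesis is prior × ∏ likelihoods (using 1 − P(present | H) for each absent log feature):
  ransomware staging: 0.357 × (1 − 0.76) × 0.81 = 0.069401
  insider misuse: 0.643 × (1 − 0.13) × 0.53 = 0.29649
Normalizing constant Z = 0.069401 + 0.29649 = 0.36589.
P(ransomware staging | evidence) = 0.069401 / 0.36589 ≈ 0.190.

0.190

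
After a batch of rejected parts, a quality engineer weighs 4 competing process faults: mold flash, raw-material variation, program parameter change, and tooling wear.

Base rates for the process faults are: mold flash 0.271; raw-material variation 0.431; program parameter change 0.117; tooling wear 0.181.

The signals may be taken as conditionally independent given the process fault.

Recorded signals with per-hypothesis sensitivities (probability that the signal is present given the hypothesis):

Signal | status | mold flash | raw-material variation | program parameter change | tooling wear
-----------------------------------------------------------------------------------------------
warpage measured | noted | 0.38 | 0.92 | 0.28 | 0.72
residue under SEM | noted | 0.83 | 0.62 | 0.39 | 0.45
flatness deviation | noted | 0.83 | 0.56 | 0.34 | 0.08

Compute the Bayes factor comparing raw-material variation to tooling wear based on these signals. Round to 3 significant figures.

Take the product of per-signal likelihoods under each hypothesis, then divide.
  raw-material variation: 0.92 × 0.62 × 0.56 = 0.31942
  tooling wear: 0.72 × 0.45 × 0.08 = 0.02592
Bayes factor = 0.31942 / 0.02592 ≈ 12.3

12.3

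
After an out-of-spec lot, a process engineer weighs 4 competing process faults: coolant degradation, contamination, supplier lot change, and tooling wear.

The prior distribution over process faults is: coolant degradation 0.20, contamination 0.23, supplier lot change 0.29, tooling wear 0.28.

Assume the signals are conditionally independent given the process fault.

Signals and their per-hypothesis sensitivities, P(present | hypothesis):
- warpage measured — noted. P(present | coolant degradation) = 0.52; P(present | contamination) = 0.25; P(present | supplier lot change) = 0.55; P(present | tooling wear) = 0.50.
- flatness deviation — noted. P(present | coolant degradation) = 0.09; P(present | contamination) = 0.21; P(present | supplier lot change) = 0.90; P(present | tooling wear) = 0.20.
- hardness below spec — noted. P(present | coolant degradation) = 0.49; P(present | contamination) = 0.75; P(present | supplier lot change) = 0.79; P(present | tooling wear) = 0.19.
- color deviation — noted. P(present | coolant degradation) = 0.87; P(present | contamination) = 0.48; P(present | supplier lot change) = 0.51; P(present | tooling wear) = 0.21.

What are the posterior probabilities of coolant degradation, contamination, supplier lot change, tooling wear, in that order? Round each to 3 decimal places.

For each hypothesis, the unnormalized posterior weight is prior × product of the signal likelihoods:
  coolant degradation: 0.20 × 0.52 × 0.09 × 0.49 × 0.87 = 0.0039902
  contamination: 0.23 × 0.25 × 0.21 × 0.75 × 0.48 = 0.004347
  supplier lot change: 0.29 × 0.55 × 0.90 × 0.79 × 0.51 = 0.057836
  tooling wear: 0.28 × 0.50 × 0.20 × 0.19 × 0.21 = 0.0011172
The unnormalized weights sum to 0.067291.
P(coolant degradation | evidence) = 0.0039902 / 0.067291 ≈ 0.059
P(contamination | evidence) = 0.004347 / 0.067291 ≈ 0.065
P(supplier lot change | evidence) = 0.057836 / 0.067291 ≈ 0.859
P(tooling wear | evidence) = 0.0011172 / 0.067291 ≈ 0.017

0.059, 0.065, 0.859, 0.017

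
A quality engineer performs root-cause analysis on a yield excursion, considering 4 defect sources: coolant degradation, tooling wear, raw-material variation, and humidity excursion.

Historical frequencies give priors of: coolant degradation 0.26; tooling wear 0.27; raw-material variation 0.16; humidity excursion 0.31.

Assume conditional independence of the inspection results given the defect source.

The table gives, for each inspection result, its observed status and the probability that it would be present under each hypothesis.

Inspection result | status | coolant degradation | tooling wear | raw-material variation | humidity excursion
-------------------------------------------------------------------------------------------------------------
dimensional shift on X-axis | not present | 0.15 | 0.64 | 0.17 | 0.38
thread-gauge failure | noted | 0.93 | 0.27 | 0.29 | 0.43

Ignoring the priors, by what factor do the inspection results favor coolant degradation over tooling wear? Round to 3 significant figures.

The Bayes factor is the ratio of the joint likelihoods of the inspection result pattern under the two hypotheses (using 1 − P(present | H) for each absent inspection result).
  coolant degradation: (1 − 0.15) × 0.93 = 0.7905
  tooling wear: (1 − 0.64) × 0.27 = 0.0972
Bayes factor = 0.7905 / 0.0972 ≈ 8.13

8.13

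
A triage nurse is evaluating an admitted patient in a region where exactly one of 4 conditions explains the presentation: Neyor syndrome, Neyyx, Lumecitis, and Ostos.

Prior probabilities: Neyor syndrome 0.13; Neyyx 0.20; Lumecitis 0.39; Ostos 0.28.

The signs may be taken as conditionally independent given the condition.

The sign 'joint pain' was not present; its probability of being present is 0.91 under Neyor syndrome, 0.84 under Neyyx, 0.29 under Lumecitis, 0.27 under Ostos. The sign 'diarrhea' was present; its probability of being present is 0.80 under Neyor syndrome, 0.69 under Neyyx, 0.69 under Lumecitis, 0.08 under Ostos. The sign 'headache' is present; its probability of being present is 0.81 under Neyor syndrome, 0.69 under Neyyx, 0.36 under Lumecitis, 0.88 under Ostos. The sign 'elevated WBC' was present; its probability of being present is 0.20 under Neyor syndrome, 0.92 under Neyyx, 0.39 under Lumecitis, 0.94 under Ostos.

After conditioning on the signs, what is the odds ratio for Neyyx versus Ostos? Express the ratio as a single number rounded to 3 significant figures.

1.04

The normalizing constant cancels in an odds ratio, so compute prior × likelihood for the two hypotheses only (using 1 − P(present | H) for each absent sign):
  Neyyx: 0.20 × (1 − 0.84) × 0.69 × 0.69 × 0.92 = 0.014016
  Ostos: 0.28 × (1 − 0.27) × 0.08 × 0.88 × 0.94 = 0.013526
Odds(Neyyx : Ostos) = 0.014016 / 0.013526 ≈ 1.04.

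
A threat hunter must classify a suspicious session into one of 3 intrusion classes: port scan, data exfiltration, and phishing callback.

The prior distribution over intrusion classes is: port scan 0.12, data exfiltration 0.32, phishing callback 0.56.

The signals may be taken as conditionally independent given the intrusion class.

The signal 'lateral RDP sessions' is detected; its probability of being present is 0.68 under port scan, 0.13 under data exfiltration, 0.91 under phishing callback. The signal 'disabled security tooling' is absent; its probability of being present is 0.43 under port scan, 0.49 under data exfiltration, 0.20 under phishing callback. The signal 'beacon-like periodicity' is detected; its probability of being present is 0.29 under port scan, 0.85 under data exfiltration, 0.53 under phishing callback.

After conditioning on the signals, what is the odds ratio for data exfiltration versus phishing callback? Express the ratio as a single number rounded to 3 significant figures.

0.0835

Posterior odds equal prior odds times the likelihood ratio; only the two competing hypotheses matter (using 1 − P(present | H) for each absent signal).
  data exfiltration: 0.32 × 0.13 × (1 − 0.49) × 0.85 = 0.018034
  phishing callback: 0.56 × 0.91 × (1 − 0.20) × 0.53 = 0.21607
Odds(data exfiltration : phishing callback) = 0.018034 / 0.21607 ≈ 0.0835.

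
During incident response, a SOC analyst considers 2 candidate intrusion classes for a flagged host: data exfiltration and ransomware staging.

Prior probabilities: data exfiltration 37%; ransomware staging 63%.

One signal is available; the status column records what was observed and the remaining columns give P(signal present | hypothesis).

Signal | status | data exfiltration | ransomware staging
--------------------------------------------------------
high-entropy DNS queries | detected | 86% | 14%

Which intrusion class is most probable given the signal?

Multiply each prior by the likelihood of the signal:
  data exfiltration: 0.37 × 0.86 = 0.3182
  ransomware staging: 0.63 × 0.14 = 0.0882
Normalizing constant Z = 0.3182 + 0.0882 = 0.4064.
P(data exfiltration | evidence) ≈ 0.3182 / 0.4064 ≈ 0.783
P(ransomware staging | evidence) ≈ 0.0882 / 0.4064 ≈ 0.217
The largest is 0.783, so data exfiltration is most probable.

data exfiltration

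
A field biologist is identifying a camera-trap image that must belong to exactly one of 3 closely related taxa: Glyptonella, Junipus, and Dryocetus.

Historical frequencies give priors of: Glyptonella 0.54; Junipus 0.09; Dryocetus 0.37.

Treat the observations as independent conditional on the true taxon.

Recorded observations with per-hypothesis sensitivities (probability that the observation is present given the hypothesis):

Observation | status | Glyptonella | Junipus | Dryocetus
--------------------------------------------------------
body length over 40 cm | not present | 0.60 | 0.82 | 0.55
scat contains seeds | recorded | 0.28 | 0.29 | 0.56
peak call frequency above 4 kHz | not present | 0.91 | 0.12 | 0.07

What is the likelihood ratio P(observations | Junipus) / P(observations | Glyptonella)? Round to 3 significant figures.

Joint likelihood of the evidence pattern under each hypothesis (using 1 − P(present | H) for each absent observation):
  Junipus: (1 − 0.82) × 0.29 × (1 − 0.12) = 0.045936
  Glyptonella: (1 − 0.60) × 0.28 × (1 − 0.91) = 0.01008
Bayes factor = 0.045936 / 0.01008 ≈ 4.56

4.56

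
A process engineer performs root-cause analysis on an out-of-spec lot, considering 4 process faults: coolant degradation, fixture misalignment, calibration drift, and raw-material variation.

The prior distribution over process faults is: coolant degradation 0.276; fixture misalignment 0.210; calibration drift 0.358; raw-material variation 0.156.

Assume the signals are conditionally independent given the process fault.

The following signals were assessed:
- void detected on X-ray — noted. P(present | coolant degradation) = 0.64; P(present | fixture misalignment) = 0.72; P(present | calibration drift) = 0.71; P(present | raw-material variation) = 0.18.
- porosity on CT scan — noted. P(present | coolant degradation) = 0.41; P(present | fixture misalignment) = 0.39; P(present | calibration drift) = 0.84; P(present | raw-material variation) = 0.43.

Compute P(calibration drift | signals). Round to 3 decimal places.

0.598

By Bayes' rule with conditional independence, the unnormalized weight for each hypothesis is prior × ∏ likelihoods:
  coolant degradation: 0.276 × 0.64 × 0.41 = 0.072422
  fixture misalignment: 0.210 × 0.72 × 0.39 = 0.058968
  calibration drift: 0.358 × 0.71 × 0.84 = 0.21351
  raw-material variation: 0.156 × 0.18 × 0.43 = 0.012074
Normalizing constant Z = 0.072422 + 0.058968 + 0.21351 + 0.012074 = 0.35698.
P(calibration drift | evidence) = 0.21351 / 0.35698 ≈ 0.598.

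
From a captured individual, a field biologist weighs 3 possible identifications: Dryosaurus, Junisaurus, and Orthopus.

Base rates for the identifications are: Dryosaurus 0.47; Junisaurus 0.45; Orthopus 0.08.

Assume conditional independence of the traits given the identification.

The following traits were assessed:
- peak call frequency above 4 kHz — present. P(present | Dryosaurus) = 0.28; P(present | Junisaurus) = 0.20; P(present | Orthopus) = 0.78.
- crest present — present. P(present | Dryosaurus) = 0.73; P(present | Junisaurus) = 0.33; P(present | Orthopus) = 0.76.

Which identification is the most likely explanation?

Dryosaurus

Multiply each prior by the joint likelihood of the trait pattern:
  Dryosaurus: 0.47 × 0.28 × 0.73 = 0.096068
  Junisaurus: 0.45 × 0.20 × 0.33 = 0.0297
  Orthopus: 0.08 × 0.78 × 0.76 = 0.047424
The unnormalized weights sum to 0.17319.
P(Dryosaurus | evidence) ≈ 0.096068 / 0.17319 ≈ 0.555
P(Junisaurus | evidence) ≈ 0.0297 / 0.17319 ≈ 0.171
P(Orthopus | evidence) ≈ 0.047424 / 0.17319 ≈ 0.274
The largest is 0.555, so Dryosaurus is most probable.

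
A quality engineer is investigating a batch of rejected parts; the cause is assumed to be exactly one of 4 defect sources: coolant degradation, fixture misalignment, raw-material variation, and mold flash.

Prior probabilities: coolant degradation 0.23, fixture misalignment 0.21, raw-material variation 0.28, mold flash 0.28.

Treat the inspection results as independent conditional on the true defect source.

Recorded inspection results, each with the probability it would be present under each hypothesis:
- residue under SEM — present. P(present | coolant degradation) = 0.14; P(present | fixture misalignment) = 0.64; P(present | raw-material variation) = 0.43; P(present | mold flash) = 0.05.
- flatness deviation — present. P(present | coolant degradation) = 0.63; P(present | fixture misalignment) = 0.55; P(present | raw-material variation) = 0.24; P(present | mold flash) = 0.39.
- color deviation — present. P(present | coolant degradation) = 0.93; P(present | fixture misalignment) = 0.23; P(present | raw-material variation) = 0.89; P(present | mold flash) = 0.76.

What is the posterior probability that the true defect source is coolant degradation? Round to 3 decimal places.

0.287

For each hypothesis, the unnormalized posterior weight is prior × product of the inspection result likelihoods:
  coolant degradation: 0.23 × 0.14 × 0.63 × 0.93 = 0.018866
  fixture misalignment: 0.21 × 0.64 × 0.55 × 0.23 = 0.017002
  raw-material variation: 0.28 × 0.43 × 0.24 × 0.89 = 0.025717
  mold flash: 0.28 × 0.05 × 0.39 × 0.76 = 0.0041496
The unnormalized weights sum to 0.065735.
P(coolant degradation | evidence) = 0.018866 / 0.065735 ≈ 0.287.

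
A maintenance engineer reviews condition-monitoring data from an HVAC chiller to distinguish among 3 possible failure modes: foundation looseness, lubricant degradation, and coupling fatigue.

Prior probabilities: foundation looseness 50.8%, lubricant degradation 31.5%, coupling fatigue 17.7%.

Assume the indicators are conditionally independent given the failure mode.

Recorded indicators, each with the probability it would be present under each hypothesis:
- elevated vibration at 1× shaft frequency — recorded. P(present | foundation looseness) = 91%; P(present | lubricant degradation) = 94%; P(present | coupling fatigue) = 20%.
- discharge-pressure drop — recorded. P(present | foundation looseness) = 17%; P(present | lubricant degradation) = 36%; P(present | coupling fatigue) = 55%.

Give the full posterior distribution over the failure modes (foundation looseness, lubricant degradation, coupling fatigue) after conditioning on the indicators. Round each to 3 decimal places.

By Bayes' rule with conditional independence, the unnormalized weight for each hypothesis is prior × ∏ likelihoods:
  foundation looseness: 0.508 × 0.91 × 0.17 = 0.078588
  lubricant degradation: 0.315 × 0.94 × 0.36 = 0.1066
  coupling fatigue: 0.177 × 0.20 × 0.55 = 0.01947
Normalizing constant Z = 0.078588 + 0.1066 + 0.01947 = 0.20465.
P(foundation looseness | evidence) = 0.078588 / 0.20465 ≈ 0.384
P(lubricant degradation | evidence) = 0.1066 / 0.20465 ≈ 0.521
P(coupling fatigue | evidence) = 0.01947 / 0.20465 ≈ 0.095

0.384, 0.521, 0.095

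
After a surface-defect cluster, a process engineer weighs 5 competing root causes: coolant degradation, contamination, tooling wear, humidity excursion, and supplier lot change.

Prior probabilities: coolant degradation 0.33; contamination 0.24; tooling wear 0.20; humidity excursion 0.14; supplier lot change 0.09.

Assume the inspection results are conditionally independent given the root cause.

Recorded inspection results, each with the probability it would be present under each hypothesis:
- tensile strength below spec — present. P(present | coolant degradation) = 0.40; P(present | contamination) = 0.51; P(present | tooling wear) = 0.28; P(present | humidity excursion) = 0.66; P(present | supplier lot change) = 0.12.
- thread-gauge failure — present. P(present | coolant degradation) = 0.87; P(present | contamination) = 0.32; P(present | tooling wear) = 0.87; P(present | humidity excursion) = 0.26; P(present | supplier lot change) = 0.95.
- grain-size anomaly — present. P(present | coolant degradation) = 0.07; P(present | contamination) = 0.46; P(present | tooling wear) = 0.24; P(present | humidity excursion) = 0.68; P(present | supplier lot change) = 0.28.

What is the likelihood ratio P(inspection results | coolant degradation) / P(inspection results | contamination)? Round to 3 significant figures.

0.324

Joint likelihood of the inspection result pattern under each hypothesis:
  coolant degradation: 0.40 × 0.87 × 0.07 = 0.02436
  contamination: 0.51 × 0.32 × 0.46 = 0.075072
Bayes factor = 0.02436 / 0.075072 ≈ 0.324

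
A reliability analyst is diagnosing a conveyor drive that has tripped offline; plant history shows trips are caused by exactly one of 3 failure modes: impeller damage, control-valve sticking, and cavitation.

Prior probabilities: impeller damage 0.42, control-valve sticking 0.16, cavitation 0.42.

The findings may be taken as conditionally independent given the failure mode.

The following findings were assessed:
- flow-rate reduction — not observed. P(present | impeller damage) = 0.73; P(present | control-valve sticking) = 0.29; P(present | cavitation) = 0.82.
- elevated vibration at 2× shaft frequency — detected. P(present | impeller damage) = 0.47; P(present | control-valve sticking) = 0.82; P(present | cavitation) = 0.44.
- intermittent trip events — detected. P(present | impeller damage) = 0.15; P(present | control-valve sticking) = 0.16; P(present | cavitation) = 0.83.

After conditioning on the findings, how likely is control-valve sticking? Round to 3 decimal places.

0.295

By Bayes' rule with conditional independence, the unnormalized weight for each hypothesis is prior × ∏ likelihoods (using 1 − P(present | H) for each absent finding):
  impeller damage: 0.42 × (1 − 0.73) × 0.47 × 0.15 = 0.0079947
  control-valve sticking: 0.16 × (1 − 0.29) × 0.82 × 0.16 = 0.014904
  cavitation: 0.42 × (1 − 0.82) × 0.44 × 0.83 = 0.027609
Normalizing constant Z = 0.0079947 + 0.014904 + 0.027609 = 0.050508.
P(control-valve sticking | evidence) = 0.014904 / 0.050508 ≈ 0.295.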